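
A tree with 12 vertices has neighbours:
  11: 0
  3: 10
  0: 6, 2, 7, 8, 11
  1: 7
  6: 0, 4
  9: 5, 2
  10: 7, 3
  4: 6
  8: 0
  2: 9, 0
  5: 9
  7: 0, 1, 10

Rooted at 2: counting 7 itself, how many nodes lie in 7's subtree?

7's subtree: {7, 1, 10, 3}, size 4.

4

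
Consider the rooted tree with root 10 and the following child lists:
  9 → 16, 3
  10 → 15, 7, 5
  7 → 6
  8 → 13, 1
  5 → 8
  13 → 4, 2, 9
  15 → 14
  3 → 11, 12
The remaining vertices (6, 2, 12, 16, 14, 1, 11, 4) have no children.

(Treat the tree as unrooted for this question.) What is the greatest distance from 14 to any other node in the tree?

The node farthest from 14 is 11 (12 also at distance 8), via 14–15–10–5–8–13–9–3–11 — 8 edges.

8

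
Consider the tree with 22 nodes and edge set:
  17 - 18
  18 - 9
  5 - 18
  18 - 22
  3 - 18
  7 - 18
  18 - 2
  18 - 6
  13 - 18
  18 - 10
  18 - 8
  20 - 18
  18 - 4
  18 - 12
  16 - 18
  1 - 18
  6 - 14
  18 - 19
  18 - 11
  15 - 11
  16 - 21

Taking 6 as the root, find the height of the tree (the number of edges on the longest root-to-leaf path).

The longest root-to-leaf path is 6 → 18 → 16 → 21 (3 edges).

3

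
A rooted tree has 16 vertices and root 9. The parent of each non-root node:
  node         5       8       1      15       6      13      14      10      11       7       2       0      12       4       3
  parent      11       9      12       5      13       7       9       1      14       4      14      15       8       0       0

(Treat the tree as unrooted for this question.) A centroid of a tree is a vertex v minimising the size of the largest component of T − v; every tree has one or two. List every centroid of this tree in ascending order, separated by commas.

5, 11

Delete 11: the remaining components have sizes 8, 7. Max 8 ≤ 8, so 11 is a centroid.
Its neighbour 5 also leaves a largest component of size 8, so both are centroids.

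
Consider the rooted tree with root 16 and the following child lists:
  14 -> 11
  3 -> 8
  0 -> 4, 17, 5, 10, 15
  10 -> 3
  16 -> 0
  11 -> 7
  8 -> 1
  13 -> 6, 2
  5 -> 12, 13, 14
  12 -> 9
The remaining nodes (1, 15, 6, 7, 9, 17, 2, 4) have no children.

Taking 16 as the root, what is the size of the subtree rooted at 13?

Descendants of 13 (including itself): 13, 6, 2. That's 3.

3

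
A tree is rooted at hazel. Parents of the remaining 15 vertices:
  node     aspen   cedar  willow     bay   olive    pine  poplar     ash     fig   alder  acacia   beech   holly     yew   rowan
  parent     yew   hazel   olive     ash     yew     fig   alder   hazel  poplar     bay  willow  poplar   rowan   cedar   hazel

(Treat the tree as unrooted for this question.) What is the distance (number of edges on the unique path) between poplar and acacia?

9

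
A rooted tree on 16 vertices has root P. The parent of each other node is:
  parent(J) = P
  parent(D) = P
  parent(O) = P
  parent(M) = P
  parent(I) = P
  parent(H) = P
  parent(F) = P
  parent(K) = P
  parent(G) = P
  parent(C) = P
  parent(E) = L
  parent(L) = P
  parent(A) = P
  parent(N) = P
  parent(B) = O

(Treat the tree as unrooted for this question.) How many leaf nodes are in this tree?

13

Exactly 13 nodes have a single neighbour: A, B, C, D, E, F, G, H, I, J, K, M, N.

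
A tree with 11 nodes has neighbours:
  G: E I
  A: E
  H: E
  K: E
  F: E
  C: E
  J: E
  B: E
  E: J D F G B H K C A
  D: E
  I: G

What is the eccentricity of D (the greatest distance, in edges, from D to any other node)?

A farthest node from D is I.
The path D – E – G – I has 3 edges.

3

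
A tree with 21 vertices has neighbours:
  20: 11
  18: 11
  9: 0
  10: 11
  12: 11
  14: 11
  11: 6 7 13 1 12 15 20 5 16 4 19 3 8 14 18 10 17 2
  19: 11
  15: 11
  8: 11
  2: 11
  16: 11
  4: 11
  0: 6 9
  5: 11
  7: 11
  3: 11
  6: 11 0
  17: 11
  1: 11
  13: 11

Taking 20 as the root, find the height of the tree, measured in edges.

4

9 sits deepest: 20–11–6–0–9 — 4 edges from the root.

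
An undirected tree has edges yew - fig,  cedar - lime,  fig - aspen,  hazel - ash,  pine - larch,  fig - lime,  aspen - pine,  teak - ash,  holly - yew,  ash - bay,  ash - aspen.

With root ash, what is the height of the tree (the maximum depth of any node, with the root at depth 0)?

4

cedar sits deepest: ash – aspen – fig – lime – cedar — 4 edges from the root.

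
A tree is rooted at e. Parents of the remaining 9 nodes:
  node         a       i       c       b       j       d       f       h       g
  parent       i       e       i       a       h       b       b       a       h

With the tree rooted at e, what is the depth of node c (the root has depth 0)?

2

Path from e to c: e–i–c, which has 2 edges.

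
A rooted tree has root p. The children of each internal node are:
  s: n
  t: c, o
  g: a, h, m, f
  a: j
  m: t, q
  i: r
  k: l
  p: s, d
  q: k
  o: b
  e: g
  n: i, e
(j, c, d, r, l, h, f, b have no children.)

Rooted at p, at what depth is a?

5

Climbing from a to the root: a–g–e–n–s–p. That's 5 steps.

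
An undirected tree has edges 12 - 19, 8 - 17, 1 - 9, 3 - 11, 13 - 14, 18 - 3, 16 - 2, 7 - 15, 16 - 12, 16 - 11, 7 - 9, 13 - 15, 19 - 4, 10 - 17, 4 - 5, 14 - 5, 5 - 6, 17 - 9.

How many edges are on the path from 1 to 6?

7

The path is 1–9–7–15–13–14–5–6, which has 7 edges.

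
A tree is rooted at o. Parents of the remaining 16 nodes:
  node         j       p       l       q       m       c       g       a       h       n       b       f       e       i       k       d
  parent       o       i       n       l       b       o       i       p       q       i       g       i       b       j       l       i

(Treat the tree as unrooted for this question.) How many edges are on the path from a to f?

3

The path is a - p - i - f, which has 3 edges.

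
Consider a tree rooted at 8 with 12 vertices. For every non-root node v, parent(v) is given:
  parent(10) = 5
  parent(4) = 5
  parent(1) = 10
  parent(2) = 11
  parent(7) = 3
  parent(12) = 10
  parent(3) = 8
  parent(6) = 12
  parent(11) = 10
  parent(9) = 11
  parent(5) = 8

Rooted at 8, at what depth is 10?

2

Climbing from 10 to the root: 10–5–8. That's 2 steps.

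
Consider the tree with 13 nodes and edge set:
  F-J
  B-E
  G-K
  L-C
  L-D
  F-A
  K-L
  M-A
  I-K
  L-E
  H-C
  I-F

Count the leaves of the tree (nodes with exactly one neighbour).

6

The leaves are B, D, G, H, J, M.
That is 6 leaves.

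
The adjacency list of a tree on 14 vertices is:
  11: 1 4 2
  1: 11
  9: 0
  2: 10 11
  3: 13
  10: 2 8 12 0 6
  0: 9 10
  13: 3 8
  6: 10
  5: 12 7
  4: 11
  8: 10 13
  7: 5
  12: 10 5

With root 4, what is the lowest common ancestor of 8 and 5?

10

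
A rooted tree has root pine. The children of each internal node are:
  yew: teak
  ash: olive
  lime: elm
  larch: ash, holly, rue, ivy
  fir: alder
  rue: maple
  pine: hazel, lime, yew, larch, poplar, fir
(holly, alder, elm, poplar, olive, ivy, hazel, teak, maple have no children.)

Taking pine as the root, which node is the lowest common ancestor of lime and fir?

pine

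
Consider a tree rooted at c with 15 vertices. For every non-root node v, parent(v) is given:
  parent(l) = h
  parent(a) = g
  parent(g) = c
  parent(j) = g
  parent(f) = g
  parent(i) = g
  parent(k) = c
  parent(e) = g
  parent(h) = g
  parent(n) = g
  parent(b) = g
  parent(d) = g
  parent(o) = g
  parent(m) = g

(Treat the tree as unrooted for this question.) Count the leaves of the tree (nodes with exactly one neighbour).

12

Degree-1 nodes: a, b, d, e, f, i, j, k, l, m, n, o — 12 of them.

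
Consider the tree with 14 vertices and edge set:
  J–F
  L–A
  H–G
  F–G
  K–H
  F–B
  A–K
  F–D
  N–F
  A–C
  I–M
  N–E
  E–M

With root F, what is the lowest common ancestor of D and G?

D's ancestor chain is D, F and G's is G, F; they first meet at F.

F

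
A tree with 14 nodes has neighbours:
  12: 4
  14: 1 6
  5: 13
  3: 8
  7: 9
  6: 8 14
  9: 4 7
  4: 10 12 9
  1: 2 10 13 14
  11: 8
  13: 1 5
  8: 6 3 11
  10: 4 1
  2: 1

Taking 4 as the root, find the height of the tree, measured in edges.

11 sits deepest: 4-10-1-14-6-8-11 — 6 edges from the root.

6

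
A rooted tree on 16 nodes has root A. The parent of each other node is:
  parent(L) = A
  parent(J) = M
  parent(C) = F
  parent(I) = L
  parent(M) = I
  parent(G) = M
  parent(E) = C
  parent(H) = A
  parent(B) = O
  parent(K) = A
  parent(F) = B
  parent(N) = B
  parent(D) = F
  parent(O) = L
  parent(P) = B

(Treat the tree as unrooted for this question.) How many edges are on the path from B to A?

Walking from B: B – O – L – A. Length 3.

3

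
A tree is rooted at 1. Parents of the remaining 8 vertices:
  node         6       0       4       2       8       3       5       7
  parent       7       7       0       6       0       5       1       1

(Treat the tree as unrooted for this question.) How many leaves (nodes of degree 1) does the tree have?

4

Exactly 4 nodes have a single neighbour: 2, 3, 4, 8.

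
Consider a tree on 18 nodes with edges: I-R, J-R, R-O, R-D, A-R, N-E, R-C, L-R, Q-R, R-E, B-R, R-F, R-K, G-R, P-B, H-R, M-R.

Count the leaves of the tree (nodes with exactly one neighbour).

Exactly 15 nodes have a single neighbour: A, C, D, F, G, H, I, J, K, L, M, N, O, P, Q.

15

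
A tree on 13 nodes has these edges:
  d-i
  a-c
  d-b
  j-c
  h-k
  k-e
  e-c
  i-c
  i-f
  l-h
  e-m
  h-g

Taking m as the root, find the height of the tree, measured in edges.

5

The longest root-to-leaf path is m–e–c–i–d–b (5 edges).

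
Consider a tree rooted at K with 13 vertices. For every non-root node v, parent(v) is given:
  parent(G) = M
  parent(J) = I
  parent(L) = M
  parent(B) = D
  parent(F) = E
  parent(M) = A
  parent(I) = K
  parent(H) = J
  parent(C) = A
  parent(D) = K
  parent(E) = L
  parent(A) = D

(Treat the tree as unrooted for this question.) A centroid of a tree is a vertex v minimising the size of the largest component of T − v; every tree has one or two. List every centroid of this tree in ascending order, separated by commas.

If A is removed the pieces have sizes 6, 5, 1, all ≤ ⌊13/2⌋ = 6.
No neighbour of A does as well, so A is the unique centroid.

A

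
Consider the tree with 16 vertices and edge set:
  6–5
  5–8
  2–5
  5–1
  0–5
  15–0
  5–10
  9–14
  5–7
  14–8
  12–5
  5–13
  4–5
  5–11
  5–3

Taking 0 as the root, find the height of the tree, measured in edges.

4

The longest root-to-leaf path is 0–5–8–14–9 (4 edges).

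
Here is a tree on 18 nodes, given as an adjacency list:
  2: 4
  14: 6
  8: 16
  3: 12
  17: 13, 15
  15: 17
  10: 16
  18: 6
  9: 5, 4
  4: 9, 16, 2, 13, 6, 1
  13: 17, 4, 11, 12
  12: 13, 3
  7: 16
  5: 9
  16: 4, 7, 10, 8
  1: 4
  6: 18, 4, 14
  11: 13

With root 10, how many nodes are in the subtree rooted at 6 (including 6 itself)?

3

The subtree rooted at 6 contains: 6, 14, 18 — 3 nodes.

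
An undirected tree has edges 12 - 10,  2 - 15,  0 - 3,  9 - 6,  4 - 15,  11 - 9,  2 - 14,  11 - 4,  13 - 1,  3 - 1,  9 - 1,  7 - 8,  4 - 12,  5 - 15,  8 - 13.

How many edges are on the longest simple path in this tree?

BFS from 7 reaches 14 last, at distance 9; BFS from 14 confirms no node is farther.
Path: 7 - 8 - 13 - 1 - 9 - 11 - 4 - 15 - 2 - 14.

9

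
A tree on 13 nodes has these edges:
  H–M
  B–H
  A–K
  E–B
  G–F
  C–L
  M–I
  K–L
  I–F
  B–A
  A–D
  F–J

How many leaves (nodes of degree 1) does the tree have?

Exactly 5 nodes have a single neighbour: C, D, E, G, J.

5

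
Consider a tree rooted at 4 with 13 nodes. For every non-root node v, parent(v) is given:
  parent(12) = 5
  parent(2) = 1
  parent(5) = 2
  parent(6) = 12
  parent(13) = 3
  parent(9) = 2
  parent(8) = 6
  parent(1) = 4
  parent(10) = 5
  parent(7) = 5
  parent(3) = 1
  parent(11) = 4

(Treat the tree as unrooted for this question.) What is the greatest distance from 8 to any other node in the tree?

7

A farthest node from 8 is 13 (11 also at distance 7).
The path 8–6–12–5–2–1–3–13 has 7 edges.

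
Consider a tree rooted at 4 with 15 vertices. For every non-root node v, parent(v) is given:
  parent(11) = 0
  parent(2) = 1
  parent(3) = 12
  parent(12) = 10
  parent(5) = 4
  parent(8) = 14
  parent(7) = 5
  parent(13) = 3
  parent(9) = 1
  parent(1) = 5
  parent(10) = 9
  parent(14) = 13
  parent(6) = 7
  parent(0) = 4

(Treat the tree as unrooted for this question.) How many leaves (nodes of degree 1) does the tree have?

The leaves are 2, 6, 8, 11.
That is 4 leaves.

4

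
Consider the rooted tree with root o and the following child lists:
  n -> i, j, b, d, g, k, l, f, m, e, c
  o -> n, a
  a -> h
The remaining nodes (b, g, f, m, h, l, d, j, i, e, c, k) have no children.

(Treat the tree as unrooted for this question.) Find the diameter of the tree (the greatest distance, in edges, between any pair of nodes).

4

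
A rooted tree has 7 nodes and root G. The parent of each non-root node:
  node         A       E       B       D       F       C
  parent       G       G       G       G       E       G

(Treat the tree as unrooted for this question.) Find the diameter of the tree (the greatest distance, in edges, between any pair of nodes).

Starting from D, a farthest node is F at distance 3.
One longest path: D - G - E - F.
So the diameter is 3.

3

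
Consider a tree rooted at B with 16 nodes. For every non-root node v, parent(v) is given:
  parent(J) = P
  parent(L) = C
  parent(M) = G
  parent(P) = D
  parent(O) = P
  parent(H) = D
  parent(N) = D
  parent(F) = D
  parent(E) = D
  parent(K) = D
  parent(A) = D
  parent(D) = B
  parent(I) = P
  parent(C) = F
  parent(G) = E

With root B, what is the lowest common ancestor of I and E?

D

Ancestors of I (toward the root): I, P, D, B.
Ancestors of E: E, D, B.
The deepest node appearing in both lists is D.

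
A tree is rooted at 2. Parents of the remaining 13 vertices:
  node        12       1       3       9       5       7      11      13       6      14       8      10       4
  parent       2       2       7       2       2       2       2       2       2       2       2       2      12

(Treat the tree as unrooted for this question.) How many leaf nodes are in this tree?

11

The leaves are 1, 3, 4, 5, 6, 8, 9, 10, 11, 13, 14.
That is 11 leaves.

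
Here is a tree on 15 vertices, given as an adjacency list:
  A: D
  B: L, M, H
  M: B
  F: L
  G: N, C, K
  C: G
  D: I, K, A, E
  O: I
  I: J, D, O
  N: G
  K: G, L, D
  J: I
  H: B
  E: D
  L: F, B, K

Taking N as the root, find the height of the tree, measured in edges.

A deepest node is H, reached by N–G–K–L–B–H.
That path has 5 edges, so the height is 5.

5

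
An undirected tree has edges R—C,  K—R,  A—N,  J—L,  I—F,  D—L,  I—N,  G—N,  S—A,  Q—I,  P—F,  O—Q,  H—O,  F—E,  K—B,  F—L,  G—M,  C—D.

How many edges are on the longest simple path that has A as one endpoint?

Distances from A peak at 9, attained at B.
A-N-I-F-L-D-C-R-K-B

9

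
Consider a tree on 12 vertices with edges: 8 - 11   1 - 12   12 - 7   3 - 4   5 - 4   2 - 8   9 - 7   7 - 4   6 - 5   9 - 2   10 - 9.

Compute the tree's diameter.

A longest path is 6-5-4-7-9-2-8-11, with 7 edges.

7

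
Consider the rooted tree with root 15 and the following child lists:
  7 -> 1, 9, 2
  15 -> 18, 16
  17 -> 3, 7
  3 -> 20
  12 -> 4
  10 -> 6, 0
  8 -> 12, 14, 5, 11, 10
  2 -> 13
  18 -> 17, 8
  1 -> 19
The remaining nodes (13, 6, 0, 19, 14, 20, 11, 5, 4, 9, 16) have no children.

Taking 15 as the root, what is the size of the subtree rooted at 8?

9

The subtree rooted at 8 contains: 8, 5, 12, 14, 11, 10, 4, 0, 6 — 9 nodes.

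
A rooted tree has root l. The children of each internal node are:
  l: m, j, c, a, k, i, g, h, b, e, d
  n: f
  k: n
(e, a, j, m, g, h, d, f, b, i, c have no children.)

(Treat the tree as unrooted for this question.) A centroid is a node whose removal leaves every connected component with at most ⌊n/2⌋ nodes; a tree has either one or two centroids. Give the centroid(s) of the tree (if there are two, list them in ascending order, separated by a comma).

l

Delete l: the remaining components have sizes 3, 1, 1, 1, 1, 1, 1, 1, 1, 1, 1. Max 3 ≤ 7, so l is a centroid.
No neighbour of l does as well, so l is the unique centroid.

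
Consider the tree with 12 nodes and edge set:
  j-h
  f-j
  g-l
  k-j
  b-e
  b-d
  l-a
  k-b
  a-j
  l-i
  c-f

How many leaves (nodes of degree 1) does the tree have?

6

Exactly 6 nodes have a single neighbour: c, d, e, g, h, i.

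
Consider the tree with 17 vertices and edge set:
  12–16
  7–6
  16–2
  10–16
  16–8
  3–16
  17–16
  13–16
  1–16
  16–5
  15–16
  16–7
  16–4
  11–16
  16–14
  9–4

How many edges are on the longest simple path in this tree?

4

Starting from 9, a farthest node is 6 at distance 4.
One longest path: 9 – 4 – 16 – 7 – 6.
So the diameter is 4.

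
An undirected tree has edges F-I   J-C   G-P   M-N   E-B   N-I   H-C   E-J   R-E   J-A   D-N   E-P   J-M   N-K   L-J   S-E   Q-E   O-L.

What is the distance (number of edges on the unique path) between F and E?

5

F – I – N – M – J – E: 5 edges.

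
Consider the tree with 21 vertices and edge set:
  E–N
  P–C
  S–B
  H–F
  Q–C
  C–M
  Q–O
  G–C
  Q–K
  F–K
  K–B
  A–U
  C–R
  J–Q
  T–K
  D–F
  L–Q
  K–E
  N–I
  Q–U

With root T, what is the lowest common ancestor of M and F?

Ancestors of M (toward the root): M, C, Q, K, T.
Ancestors of F: F, K, T.
The deepest node appearing in both lists is K.

K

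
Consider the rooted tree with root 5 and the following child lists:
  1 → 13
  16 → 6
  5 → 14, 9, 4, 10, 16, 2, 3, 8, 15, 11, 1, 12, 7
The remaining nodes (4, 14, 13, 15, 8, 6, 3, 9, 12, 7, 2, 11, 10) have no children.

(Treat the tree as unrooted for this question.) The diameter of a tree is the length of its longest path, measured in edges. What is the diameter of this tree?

A longest path is 6 – 16 – 5 – 1 – 13, with 4 edges.

4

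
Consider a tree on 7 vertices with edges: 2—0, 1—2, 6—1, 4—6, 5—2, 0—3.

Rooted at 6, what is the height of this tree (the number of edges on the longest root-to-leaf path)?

The longest root-to-leaf path is 6 – 1 – 2 – 0 – 3 (4 edges).

4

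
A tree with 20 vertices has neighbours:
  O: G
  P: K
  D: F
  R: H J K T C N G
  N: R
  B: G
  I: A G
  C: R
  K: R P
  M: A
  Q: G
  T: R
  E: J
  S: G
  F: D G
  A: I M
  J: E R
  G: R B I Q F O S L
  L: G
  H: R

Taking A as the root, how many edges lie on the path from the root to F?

Path from A to F: A – I – G – F, which has 3 edges.

3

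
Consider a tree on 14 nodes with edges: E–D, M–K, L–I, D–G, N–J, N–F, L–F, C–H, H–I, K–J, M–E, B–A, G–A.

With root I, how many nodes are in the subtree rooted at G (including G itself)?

3

The subtree rooted at G contains: G, A, B — 3 nodes.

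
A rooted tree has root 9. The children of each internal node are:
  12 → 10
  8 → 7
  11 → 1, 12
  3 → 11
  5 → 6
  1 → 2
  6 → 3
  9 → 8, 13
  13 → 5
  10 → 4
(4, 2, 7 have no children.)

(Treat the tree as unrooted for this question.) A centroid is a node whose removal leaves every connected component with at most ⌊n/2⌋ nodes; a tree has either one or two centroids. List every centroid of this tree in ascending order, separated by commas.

3

If 3 is removed the pieces have sizes 6, 6, all ≤ ⌊13/2⌋ = 6.
No neighbour of 3 does as well, so 3 is the unique centroid.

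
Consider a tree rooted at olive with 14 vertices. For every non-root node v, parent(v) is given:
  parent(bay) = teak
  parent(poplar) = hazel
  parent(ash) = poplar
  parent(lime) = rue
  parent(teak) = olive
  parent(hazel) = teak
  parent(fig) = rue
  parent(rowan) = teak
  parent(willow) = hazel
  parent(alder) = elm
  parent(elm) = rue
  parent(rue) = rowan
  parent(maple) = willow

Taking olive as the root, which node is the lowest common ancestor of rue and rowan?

rowan

Path rue→root: rue rowan teak olive; path rowan→root: rowan teak olive.
First common node: rowan.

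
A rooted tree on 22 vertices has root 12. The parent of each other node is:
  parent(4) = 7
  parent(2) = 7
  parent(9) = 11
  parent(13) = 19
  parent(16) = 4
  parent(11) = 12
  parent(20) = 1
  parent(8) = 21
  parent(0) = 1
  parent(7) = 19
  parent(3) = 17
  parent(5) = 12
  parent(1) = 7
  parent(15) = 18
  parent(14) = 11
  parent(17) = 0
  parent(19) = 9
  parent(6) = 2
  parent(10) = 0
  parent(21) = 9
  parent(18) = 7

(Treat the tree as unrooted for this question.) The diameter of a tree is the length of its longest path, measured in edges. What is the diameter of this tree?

9

BFS from 5 reaches 3 last, at distance 9; BFS from 3 confirms no node is farther.
Path: 5-12-11-9-19-7-1-0-17-3.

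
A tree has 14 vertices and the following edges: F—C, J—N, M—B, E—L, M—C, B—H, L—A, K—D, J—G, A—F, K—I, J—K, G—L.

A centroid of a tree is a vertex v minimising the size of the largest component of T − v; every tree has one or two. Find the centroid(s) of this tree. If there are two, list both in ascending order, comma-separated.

L

Removing L splits the tree into components of sizes 6, 6, 1; the largest is 6 ≤ ⌊14/2⌋ = 7.
Every other node leaves some component of size > 7, so the centroid is unique.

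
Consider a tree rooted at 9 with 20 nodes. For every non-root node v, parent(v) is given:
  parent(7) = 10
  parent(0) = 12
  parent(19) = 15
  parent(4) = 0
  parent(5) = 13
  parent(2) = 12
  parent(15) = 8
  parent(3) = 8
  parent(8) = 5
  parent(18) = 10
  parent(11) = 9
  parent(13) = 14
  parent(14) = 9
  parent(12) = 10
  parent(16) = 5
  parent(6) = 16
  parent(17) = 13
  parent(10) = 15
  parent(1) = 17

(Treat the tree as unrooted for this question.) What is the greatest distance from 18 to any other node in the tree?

8

A farthest node from 18 is 11.
The path 18 – 10 – 15 – 8 – 5 – 13 – 14 – 9 – 11 has 8 edges.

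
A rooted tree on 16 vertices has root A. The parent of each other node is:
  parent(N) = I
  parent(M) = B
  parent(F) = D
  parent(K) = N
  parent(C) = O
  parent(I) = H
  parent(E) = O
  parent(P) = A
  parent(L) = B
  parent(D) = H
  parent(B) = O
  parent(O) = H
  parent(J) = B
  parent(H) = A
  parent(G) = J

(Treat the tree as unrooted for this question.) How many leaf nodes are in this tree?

Exactly 8 nodes have a single neighbour: C, E, F, G, K, L, M, P.

8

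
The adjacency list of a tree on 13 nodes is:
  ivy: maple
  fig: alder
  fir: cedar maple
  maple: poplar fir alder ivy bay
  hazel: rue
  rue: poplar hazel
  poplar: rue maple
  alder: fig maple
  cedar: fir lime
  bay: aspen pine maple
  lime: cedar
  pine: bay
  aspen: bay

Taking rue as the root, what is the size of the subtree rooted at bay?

3

bay's subtree: {bay, aspen, pine}, size 3.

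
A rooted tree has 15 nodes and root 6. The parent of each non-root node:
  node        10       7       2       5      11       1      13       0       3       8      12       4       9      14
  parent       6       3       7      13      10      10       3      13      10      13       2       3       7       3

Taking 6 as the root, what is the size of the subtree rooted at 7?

4

The subtree rooted at 7 contains: 7, 9, 2, 12 — 4 nodes.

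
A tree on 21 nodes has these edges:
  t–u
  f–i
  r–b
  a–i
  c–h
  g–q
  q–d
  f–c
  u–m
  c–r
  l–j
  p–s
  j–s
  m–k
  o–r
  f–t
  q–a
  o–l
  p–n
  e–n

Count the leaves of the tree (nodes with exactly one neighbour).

6

The leaves are b, d, e, g, h, k.
That is 6 leaves.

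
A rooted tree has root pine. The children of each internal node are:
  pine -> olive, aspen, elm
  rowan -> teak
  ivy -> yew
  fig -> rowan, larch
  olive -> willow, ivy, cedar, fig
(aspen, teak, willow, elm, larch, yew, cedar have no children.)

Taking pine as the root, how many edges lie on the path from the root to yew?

3

Path from pine to yew: pine → olive → ivy → yew, which has 3 edges.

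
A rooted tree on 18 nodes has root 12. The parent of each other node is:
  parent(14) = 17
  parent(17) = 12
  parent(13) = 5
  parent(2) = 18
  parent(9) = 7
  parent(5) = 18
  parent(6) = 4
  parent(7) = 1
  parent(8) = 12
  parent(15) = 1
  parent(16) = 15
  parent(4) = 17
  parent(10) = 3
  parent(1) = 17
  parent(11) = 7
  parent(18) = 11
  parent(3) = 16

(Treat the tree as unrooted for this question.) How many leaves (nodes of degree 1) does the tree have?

7

The leaves are 2, 6, 8, 9, 10, 13, 14.
That is 7 leaves.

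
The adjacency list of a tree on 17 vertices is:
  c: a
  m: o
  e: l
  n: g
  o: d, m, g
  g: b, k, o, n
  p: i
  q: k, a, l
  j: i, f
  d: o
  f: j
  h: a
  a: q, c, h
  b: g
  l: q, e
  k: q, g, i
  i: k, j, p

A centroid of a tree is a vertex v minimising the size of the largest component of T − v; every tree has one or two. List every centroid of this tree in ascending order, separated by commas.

Removing k splits the tree into components of sizes 6, 6, 4; the largest is 6 ≤ ⌊17/2⌋ = 8.
No neighbour of k does as well, so k is the unique centroid.

k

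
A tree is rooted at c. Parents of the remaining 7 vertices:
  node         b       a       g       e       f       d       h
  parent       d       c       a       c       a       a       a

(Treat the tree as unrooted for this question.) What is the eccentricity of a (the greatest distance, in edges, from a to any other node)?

Distances from a peak at 2, attained at e (b also at distance 2).
a-c-e

2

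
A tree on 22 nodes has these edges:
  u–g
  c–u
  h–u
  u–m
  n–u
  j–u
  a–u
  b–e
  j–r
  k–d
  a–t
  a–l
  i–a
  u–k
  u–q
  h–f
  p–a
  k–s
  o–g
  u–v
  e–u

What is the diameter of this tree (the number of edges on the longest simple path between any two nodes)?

Starting from l, a farthest node is o at distance 4.
One longest path: l - a - u - g - o.
So the diameter is 4.

4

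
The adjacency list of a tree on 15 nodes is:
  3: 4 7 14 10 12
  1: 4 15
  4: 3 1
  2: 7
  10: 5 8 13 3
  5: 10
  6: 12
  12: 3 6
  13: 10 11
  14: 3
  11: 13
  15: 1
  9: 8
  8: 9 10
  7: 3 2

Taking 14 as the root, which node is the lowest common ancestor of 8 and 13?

Ancestors of 8 (toward the root): 8, 10, 3, 14.
Ancestors of 13: 13, 10, 3, 14.
The deepest node appearing in both lists is 10.

10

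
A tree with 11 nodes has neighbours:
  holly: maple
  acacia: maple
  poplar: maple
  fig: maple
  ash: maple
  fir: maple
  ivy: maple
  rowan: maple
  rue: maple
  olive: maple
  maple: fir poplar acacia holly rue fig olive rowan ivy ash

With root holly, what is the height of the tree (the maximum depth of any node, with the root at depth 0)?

2

ash sits deepest: holly–maple–ash — 2 edges from the root.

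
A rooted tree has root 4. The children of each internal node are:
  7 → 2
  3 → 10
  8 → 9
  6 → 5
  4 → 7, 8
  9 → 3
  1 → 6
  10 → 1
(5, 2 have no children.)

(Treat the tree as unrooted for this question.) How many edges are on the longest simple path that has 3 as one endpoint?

Distances from 3 peak at 5, attained at 2.
3 – 9 – 8 – 4 – 7 – 2

5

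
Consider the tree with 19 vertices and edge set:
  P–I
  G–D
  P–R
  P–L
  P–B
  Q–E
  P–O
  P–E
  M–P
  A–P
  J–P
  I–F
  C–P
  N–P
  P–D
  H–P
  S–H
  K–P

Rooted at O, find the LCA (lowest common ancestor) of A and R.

P

Ancestors of A (toward the root): A, P, O.
Ancestors of R: R, P, O.
The deepest node appearing in both lists is P.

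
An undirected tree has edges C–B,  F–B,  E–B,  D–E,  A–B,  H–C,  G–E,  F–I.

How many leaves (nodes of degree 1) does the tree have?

Exactly 5 nodes have a single neighbour: A, D, G, H, I.

5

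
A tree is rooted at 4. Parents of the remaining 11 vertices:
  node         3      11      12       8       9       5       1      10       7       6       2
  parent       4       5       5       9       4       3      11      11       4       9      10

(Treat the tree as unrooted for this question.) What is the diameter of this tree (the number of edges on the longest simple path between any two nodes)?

A longest path is 8-9-4-3-5-11-10-2, with 7 edges.

7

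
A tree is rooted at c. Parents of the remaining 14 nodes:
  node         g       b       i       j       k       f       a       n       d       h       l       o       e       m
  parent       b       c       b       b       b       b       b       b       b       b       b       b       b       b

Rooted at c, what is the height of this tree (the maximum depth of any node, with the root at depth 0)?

d sits deepest: c–b–d — 2 edges from the root.

2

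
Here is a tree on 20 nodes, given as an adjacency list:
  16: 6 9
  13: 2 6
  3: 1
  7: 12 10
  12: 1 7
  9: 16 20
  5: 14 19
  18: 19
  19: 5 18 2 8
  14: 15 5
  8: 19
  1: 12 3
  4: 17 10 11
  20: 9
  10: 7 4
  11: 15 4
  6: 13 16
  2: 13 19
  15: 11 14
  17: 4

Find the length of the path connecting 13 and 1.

Walking from 13: 13 – 2 – 19 – 5 – 14 – 15 – 11 – 4 – 10 – 7 – 12 – 1. Length 11.

11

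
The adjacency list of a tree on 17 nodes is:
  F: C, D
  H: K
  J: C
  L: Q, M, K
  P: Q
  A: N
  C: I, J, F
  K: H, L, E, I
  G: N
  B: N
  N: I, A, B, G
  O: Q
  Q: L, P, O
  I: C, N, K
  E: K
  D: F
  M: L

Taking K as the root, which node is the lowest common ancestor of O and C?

K

O's ancestor chain is O, Q, L, K and C's is C, I, K; they first meet at K.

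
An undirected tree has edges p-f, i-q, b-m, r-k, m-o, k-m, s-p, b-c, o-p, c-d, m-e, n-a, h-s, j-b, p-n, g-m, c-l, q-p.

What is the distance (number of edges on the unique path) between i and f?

The path is i – q – p – f, which has 3 edges.

3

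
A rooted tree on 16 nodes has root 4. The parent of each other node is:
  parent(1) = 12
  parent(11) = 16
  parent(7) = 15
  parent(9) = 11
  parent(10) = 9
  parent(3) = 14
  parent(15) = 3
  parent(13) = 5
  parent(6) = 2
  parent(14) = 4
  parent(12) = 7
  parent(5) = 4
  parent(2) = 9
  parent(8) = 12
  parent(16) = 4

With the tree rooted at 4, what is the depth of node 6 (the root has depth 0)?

5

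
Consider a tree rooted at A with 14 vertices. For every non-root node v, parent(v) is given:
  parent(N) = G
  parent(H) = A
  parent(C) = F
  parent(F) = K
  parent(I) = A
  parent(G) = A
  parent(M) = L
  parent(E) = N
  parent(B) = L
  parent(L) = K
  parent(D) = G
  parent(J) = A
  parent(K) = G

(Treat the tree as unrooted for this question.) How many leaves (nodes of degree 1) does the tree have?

Exactly 8 nodes have a single neighbour: B, C, D, E, H, I, J, M.

8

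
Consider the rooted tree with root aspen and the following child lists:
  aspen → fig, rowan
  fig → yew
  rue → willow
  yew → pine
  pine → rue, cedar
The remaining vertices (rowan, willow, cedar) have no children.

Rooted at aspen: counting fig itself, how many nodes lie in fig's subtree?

6

The subtree rooted at fig contains: fig, yew, pine, cedar, rue, willow — 6 nodes.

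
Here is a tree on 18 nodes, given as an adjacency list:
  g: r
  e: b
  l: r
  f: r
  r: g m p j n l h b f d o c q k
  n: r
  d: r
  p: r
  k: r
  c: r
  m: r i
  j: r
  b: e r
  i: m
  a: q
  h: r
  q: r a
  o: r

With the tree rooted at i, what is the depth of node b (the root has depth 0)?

3

i – m – r – b — 3 edges.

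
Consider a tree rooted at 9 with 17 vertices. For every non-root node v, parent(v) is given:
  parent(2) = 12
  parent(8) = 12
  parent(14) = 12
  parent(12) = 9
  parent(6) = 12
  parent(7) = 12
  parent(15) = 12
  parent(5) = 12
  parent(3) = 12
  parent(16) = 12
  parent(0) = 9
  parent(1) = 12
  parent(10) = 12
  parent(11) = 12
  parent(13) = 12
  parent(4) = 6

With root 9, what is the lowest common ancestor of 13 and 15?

Ancestors of 13 (toward the root): 13, 12, 9.
Ancestors of 15: 15, 12, 9.
The deepest node appearing in both lists is 12.

12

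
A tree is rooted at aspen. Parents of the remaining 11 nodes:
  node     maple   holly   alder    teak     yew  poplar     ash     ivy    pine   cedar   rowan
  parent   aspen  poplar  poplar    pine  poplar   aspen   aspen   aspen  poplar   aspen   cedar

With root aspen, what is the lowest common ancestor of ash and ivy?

aspen

Ancestors of ash (toward the root): ash, aspen.
Ancestors of ivy: ivy, aspen.
The deepest node appearing in both lists is aspen.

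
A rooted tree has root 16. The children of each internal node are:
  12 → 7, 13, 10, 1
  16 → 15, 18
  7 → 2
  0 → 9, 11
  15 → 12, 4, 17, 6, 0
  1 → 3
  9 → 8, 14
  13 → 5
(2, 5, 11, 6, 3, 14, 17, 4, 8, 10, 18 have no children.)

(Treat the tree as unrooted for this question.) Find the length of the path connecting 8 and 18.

5

Walking from 8: 8 – 9 – 0 – 15 – 16 – 18. Length 5.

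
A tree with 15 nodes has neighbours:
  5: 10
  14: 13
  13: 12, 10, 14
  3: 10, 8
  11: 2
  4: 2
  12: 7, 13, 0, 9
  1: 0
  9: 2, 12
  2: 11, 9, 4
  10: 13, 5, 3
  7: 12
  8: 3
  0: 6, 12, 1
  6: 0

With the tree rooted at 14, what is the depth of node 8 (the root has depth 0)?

4

Path from 14 to 8: 14–13–10–3–8, which has 4 edges.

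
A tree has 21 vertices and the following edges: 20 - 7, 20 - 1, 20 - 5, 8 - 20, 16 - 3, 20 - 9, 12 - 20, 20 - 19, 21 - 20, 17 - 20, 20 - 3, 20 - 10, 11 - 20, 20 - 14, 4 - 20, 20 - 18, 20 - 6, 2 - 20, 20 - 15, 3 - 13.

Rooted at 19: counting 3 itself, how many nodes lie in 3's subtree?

The subtree rooted at 3 contains: 3, 13, 16 — 3 nodes.

3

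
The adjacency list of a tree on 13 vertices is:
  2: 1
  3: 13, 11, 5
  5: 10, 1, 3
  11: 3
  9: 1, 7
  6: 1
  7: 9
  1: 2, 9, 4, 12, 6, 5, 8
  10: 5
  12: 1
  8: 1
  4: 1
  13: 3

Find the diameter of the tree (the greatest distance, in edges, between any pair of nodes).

5

BFS from 11 reaches 7 last, at distance 5; BFS from 7 confirms no node is farther.
Path: 11–3–5–1–9–7.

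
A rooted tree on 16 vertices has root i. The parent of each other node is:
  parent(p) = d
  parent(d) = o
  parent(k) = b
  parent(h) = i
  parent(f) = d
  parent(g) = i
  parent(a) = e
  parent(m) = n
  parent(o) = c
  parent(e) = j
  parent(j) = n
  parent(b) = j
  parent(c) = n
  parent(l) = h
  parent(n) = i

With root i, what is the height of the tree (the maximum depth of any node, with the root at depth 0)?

5

A deepest node is p, reached by i → n → c → o → d → p.
That path has 5 edges, so the height is 5.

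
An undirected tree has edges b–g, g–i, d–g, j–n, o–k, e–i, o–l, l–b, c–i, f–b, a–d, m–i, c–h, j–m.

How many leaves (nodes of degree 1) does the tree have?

6

The leaves are a, e, f, h, k, n.
That is 6 leaves.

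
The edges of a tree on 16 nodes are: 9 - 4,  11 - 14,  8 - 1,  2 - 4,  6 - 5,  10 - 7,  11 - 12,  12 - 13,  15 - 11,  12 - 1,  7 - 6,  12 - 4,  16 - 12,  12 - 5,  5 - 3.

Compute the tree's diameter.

6

Starting from 10, a farthest node is 14 at distance 6.
One longest path: 10 - 7 - 6 - 5 - 12 - 11 - 14.
So the diameter is 6.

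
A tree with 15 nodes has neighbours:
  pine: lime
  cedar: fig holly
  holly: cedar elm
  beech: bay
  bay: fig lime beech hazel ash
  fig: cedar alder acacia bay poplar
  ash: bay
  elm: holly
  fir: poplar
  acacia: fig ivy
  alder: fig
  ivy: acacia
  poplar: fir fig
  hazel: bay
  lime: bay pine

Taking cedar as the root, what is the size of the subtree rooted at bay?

Descendants of bay (including itself): bay, beech, lime, hazel, ash, pine. That's 6.

6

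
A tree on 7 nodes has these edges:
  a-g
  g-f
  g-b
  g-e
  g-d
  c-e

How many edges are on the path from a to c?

3

Walking from a: a–g–e–c. Length 3.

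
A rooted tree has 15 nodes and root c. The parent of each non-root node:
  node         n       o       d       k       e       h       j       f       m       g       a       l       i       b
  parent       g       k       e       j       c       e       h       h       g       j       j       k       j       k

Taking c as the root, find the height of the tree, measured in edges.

The longest root-to-leaf path is c-e-h-j-k-l (5 edges).

5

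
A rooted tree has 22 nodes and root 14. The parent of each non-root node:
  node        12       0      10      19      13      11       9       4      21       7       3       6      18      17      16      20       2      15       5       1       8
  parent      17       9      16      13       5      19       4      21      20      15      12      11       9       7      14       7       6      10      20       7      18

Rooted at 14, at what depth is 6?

14 – 16 – 10 – 15 – 7 – 20 – 5 – 13 – 19 – 11 – 6 — 10 edges.

10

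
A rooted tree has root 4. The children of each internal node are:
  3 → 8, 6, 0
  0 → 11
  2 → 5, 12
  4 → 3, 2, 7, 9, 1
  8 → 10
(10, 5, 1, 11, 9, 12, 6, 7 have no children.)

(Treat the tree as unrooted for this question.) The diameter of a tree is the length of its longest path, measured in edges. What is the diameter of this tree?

5

BFS from 5 reaches 11 last, at distance 5; BFS from 11 confirms no node is farther.
Path: 5-2-4-3-0-11.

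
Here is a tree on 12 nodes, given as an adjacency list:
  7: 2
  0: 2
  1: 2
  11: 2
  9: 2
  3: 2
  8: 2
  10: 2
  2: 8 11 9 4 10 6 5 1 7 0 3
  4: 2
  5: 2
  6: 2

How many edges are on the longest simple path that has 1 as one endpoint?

2

Distances from 1 peak at 2, attained at 11 (7, 10, 5, 4, 8, 3, 6, 0, 9 also at distance 2).
1-2-11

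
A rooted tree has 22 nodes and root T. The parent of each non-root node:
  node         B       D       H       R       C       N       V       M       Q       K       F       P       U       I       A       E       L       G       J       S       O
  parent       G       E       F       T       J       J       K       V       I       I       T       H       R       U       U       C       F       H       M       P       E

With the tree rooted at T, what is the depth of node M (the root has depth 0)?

6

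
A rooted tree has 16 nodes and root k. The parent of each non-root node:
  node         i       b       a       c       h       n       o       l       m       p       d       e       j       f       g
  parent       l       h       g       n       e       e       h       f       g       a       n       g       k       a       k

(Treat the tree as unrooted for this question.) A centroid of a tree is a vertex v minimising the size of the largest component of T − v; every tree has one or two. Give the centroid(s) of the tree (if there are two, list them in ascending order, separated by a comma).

Delete g: the remaining components have sizes 7, 5, 2, 1. Max 7 ≤ 8, so g is a centroid.
No neighbour of g does as well, so g is the unique centroid.

g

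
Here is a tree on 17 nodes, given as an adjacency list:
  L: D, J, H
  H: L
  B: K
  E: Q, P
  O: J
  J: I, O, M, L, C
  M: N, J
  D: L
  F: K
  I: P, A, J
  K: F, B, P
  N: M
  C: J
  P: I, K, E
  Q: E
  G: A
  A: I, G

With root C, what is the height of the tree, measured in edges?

5

A deepest node is Q, reached by C-J-I-P-E-Q.
That path has 5 edges, so the height is 5.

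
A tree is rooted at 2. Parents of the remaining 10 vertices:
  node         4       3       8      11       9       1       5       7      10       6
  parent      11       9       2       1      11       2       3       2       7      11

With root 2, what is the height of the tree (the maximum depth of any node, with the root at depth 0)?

5

A deepest node is 5, reached by 2-1-11-9-3-5.
That path has 5 edges, so the height is 5.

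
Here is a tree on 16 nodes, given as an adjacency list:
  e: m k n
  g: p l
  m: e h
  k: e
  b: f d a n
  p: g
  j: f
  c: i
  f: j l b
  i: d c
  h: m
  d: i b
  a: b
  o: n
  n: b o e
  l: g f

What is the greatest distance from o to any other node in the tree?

A farthest node from o is p.
The path o–n–b–f–l–g–p has 6 edges.

6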